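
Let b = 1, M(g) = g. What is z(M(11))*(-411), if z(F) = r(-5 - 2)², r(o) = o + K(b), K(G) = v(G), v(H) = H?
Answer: -14796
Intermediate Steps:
K(G) = G
r(o) = 1 + o (r(o) = o + 1 = 1 + o)
z(F) = 36 (z(F) = (1 + (-5 - 2))² = (1 - 7)² = (-6)² = 36)
z(M(11))*(-411) = 36*(-411) = -14796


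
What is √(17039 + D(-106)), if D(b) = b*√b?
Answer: √(17039 - 106*I*√106) ≈ 130.6 - 4.1781*I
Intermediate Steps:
D(b) = b^(3/2)
√(17039 + D(-106)) = √(17039 + (-106)^(3/2)) = √(17039 - 106*I*√106)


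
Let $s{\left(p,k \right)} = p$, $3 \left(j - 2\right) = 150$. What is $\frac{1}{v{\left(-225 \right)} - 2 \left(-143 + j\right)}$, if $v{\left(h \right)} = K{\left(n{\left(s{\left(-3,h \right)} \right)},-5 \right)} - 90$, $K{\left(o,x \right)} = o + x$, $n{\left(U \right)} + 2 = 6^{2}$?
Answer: $\frac{1}{121} \approx 0.0082645$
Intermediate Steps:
$j = 52$ ($j = 2 + \frac{1}{3} \cdot 150 = 2 + 50 = 52$)
$n{\left(U \right)} = 34$ ($n{\left(U \right)} = -2 + 6^{2} = -2 + 36 = 34$)
$v{\left(h \right)} = -61$ ($v{\left(h \right)} = \left(34 - 5\right) - 90 = 29 - 90 = -61$)
$\frac{1}{v{\left(-225 \right)} - 2 \left(-143 + j\right)} = \frac{1}{-61 - 2 \left(-143 + 52\right)} = \frac{1}{-61 - -182} = \frac{1}{-61 + 182} = \frac{1}{121}$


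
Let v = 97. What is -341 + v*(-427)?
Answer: -41760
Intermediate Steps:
-341 + v*(-427) = -341 + 97*(-427) = -341 - 41419 = -41760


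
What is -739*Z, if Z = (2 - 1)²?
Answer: -739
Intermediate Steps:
Z = 1 (Z = 1² = 1)
-739*Z = -739*1 = -739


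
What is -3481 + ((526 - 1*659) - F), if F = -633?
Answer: -2981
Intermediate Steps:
-3481 + ((526 - 1*659) - F) = -3481 + ((526 - 1*659) - 1*(-633)) = -3481 + ((526 - 659) + 633) = -3481 + (-133 + 633) = -3481 + 500 = -2981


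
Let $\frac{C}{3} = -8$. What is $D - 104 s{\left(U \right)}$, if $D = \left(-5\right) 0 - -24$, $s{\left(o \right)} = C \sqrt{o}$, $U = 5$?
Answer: $24 + 2496 \sqrt{5} \approx 5605.2$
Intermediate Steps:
$C = -24$ ($C = 3 \left(-8\right) = -24$)
$s{\left(o \right)} = - 24 \sqrt{o}$
$D = 24$ ($D = 0 + 24 = 24$)
$D - 104 s{\left(U \right)} = 24 - 104 \left(- 24 \sqrt{5}\right) = 24 + 2496 \sqrt{5}$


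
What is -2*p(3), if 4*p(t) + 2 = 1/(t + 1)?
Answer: 7/8 ≈ 0.87500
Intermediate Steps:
p(t) = -1/2 + 1/(4*(1 + t)) (p(t) = -1/2 + 1/(4*(t + 1)) = -1/2 + 1/(4*(1 + t)))
-2*p(3) = -(-1 - 2*3)/(2*(1 + 3)) = -(-1 - 6)/(2*4) = -(-7)/(2*4) = -2*(-7/16) = 7/8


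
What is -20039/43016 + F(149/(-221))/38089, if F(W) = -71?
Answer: -766319607/1638436424 ≈ -0.46771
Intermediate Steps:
-20039/43016 + F(149/(-221))/38089 = -20039/43016 - 71/38089 = -766319607/1638436424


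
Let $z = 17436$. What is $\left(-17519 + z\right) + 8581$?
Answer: $8498$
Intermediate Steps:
$\left(-17519 + z\right) + 8581 = \left(-17519 + 17436\right) + 8581 = -83 + 8581 = 8498$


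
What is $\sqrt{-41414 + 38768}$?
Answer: $21 i \sqrt{6} \approx 51.439 i$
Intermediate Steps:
$\sqrt{-41414 + 38768} = \sqrt{-2646} = 21 i \sqrt{6}$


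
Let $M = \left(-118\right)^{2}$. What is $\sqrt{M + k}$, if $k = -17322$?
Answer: $i \sqrt{3398} \approx 58.292 i$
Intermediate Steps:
$M = 13924$
$\sqrt{M + k} = \sqrt{13924 - 17322} = \sqrt{-3398} = i \sqrt{3398}$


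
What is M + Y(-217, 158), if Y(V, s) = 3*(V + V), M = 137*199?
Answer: 25961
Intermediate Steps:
M = 27263
Y(V, s) = 6*V (Y(V, s) = 3*(2*V) = 6*V)
M + Y(-217, 158) = 27263 + 6*(-217) = 27263 - 1302 = 25961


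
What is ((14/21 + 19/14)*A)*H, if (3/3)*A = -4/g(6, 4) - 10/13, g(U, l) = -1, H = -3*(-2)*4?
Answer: 2040/13 ≈ 156.92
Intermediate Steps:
H = 24 (H = 6*4 = 24)
A = 42/13 (A = -4/(-1) - 10/13 = -4*(-1) - 10*1/13 = 4 - 10/13 = 42/13 ≈ 3.2308)
((14/21 + 19/14)*A)*H = ((14/21 + 19/14)*(42/13))*24 = ((14*(1/21) + 19*(1/14))*(42/13))*24 = ((2/3 + 19/14)*(42/13))*24 = ((85/42)*(42/13))*24 = (85/13)*24 = 2040/13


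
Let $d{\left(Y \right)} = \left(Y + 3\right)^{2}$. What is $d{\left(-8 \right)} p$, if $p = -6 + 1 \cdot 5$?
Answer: $-25$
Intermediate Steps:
$d{\left(Y \right)} = \left(3 + Y\right)^{2}$
$p = -1$ ($p = -6 + 5 = -1$)
$d{\left(-8 \right)} p = \left(3 - 8\right)^{2} \left(-1\right) = \left(-5\right)^{2} \left(-1\right) = 25 \left(-1\right) = -25$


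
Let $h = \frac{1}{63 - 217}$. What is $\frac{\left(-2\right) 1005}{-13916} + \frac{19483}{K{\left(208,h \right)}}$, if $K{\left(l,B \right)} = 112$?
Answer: $\frac{9691091}{55664} \approx 174.1$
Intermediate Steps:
$h = - \frac{1}{154}$ ($h = \frac{1}{-154} = - \frac{1}{154} \approx -0.0064935$)
$\frac{\left(-2\right) 1005}{-13916} + \frac{19483}{K{\left(208,h \right)}} = \frac{\left(-2\right) 1005}{-13916} + \frac{19483}{112} = \left(-2010\right) \left(- \frac{1}{13916}\right) + 19483 \cdot \frac{1}{112} = \frac{1005}{6958} + \frac{19483}{112} = \frac{9691091}{55664}$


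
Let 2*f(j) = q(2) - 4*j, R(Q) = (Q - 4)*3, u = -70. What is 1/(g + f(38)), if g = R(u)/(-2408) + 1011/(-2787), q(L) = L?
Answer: -1118516/84191329 ≈ -0.013285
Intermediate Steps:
R(Q) = -12 + 3*Q (R(Q) = (-4 + Q)*3 = -12 + 3*Q)
f(j) = 1 - 2*j (f(j) = (2 - 4*j)/2 = 1 - 2*j)
g = -302629/1118516 (g = (-12 + 3*(-70))/(-2408) + 1011/(-2787) = (-12 - 210)*(-1/2408) + 1011*(-1/2787) = -222*(-1/2408) - 337/929 = 111/1204 - 337/929 = -302629/1118516 ≈ -0.27056)
1/(g + f(38)) = 1/(-302629/1118516 + (1 - 2*38)) = 1/(-302629/1118516 + (1 - 76)) = 1/(-302629/1118516 - 75) = 1/(-84191329/1118516) = -1118516/84191329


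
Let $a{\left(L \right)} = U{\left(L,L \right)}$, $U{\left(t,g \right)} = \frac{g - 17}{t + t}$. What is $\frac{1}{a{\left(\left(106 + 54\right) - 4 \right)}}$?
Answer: $\frac{312}{139} \approx 2.2446$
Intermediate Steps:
$U{\left(t,g \right)} = \frac{-17 + g}{2 t}$
$a{\left(L \right)} = \frac{-17 + L}{2 L}$
$\frac{1}{a{\left(\left(106 + 54\right) - 4 \right)}} = \frac{1}{\frac{1}{2} \frac{1}{\left(106 + 54\right) - 4} \left(-17 + \left(\left(106 + 54\right) - 4\right)\right)} = \frac{1}{\frac{1}{2} \frac{1}{160 - 4} \left(-17 + \left(160 - 4\right)\right)} = \frac{1}{\frac{1}{2} \cdot \frac{1}{156} \left(-17 + 156\right)} = \frac{1}{\frac{1}{2} \cdot \frac{1}{156} \cdot 139} = \frac{1}{\frac{139}{312}} = \frac{312}{139}$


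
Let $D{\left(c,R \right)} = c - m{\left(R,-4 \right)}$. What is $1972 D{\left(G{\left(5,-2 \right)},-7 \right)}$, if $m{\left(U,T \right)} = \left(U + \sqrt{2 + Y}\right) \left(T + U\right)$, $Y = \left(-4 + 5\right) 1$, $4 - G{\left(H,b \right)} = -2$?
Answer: $-140012 + 21692 \sqrt{3} \approx -1.0244 \cdot 10^{5}$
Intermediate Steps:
$G{\left(H,b \right)} = 6$ ($G{\left(H,b \right)} = 4 - -2 = 4 + 2 = 6$)
$Y = 1$ ($Y = 1 \cdot 1 = 1$)
$m{\left(U,T \right)} = \left(T + U\right) \left(U + \sqrt{3}\right)$ ($m{\left(U,T \right)} = \left(U + \sqrt{2 + 1}\right) \left(T + U\right) = \left(U + \sqrt{3}\right) \left(T + U\right) = \left(T + U\right) \left(U + \sqrt{3}\right)$)
$D{\left(c,R \right)} = c - R^{2} + 4 R + 4 \sqrt{3} - R \sqrt{3}$ ($D{\left(c,R \right)} = c - \left(R^{2} - 4 R - 4 \sqrt{3} + R \sqrt{3}\right) = c - R^{2} + 4 R + 4 \sqrt{3} - R \sqrt{3}$)
$1972 D{\left(G{\left(5,-2 \right)},-7 \right)} = 1972 \left(6 - \left(-7\right)^{2} + 4 \left(-7\right) + 4 \sqrt{3} - - 7 \sqrt{3}\right) = 1972 \left(6 - 49 - 28 + 4 \sqrt{3} + 7 \sqrt{3}\right) = 1972 \left(-71 + 11 \sqrt{3}\right) = -140012 + 21692 \sqrt{3}$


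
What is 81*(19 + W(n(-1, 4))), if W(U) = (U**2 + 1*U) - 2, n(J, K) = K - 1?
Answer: 2349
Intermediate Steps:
n(J, K) = -1 + K
W(U) = -2 + U + U**2 (W(U) = (U**2 + U) - 2 = (U + U**2) - 2 = -2 + U + U**2)
81*(19 + W(n(-1, 4))) = 81*(19 + (-2 + (-1 + 4) + (-1 + 4)**2)) = 81*(19 + (-2 + 3 + 3**2)) = 81*(19 + (-2 + 3 + 9)) = 81*(19 + 10) = 81*29 = 2349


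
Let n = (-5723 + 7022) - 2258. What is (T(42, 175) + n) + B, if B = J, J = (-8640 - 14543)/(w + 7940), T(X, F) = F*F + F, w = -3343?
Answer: 137155894/4597 ≈ 29836.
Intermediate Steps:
n = -959 (n = 1299 - 2258 = -959)
T(X, F) = F + F² (T(X, F) = F² + F = F + F²)
J = -23183/4597 (J = (-8640 - 14543)/(-3343 + 7940) = -23183/4597 ≈ -5.0431)
B = -23183/4597 ≈ -5.0431
(T(42, 175) + n) + B = (175*(1 + 175) - 959) - 23183/4597 = (175*176 - 959) - 23183/4597 = (30800 - 959) - 23183/4597 = 29841 - 23183/4597 = 137155894/4597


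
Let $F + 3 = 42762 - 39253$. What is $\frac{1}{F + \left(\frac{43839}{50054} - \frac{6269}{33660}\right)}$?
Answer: $\frac{842408820}{2954066239027} \approx 0.00028517$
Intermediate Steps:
$F = 3506$ ($F = -3 + \left(42762 - 39253\right) = -3 + 3509 = 3506$)
$\frac{1}{F + \left(\frac{43839}{50054} - \frac{6269}{33660}\right)} = \frac{1}{3506 + \left(\frac{43839}{50054} - \frac{6269}{33660}\right)} = \frac{1}{3506 + \frac{580916107}{842408820}} = \frac{1}{\frac{2954066239027}{842408820}} = \frac{842408820}{2954066239027}$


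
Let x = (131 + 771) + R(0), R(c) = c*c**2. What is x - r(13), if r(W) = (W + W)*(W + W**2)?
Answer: -3830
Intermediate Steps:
R(c) = c**3
r(W) = 2*W*(W + W**2) (r(W) = (2*W)*(W + W**2) = 2*W*(W + W**2))
x = 902 (x = (131 + 771) + 0**3 = 902 + 0 = 902)
x - r(13) = 902 - 2*13**2*(1 + 13) = 902 - 2*169*14 = 902 - 1*4732 = 902 - 4732 = -3830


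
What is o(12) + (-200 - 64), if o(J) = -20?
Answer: -284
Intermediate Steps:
o(12) + (-200 - 64) = -20 + (-200 - 64) = -20 - 264 = -284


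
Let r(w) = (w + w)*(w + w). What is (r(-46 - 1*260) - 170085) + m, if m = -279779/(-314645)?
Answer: 64332281834/314645 ≈ 2.0446e+5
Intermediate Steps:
m = 279779/314645 (m = -279779*(-1/314645) = 279779/314645 ≈ 0.88919)
r(w) = 4*w² (r(w) = (2*w)*(2*w) = 4*w²)
(r(-46 - 1*260) - 170085) + m = (4*(-46 - 1*260)² - 170085) + 279779/314645 = (4*(-46 - 260)² - 170085) + 279779/314645 = (4*(-306)² - 170085) + 279779/314645 = (4*93636 - 170085) + 279779/314645 = (374544 - 170085) + 279779/314645 = 204459 + 279779/314645 = 64332281834/314645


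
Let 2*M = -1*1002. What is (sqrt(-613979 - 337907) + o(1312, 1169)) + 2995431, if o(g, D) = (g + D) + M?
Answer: 2997411 + I*sqrt(951886) ≈ 2.9974e+6 + 975.65*I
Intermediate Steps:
M = -501 (M = (-1*1002)/2 = (1/2)*(-1002) = -501)
o(g, D) = -501 + D + g (o(g, D) = (g + D) - 501 = (D + g) - 501 = -501 + D + g)
(sqrt(-613979 - 337907) + o(1312, 1169)) + 2995431 = (sqrt(-613979 - 337907) + (-501 + 1169 + 1312)) + 2995431 = (sqrt(-951886) + 1980) + 2995431 = (I*sqrt(951886) + 1980) + 2995431 = (1980 + I*sqrt(951886)) + 2995431 = 2997411 + I*sqrt(951886)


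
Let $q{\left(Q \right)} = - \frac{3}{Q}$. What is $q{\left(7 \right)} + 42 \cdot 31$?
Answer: $\frac{9111}{7} \approx 1301.6$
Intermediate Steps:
$q{\left(7 \right)} + 42 \cdot 31 = - \frac{3}{7} + 42 \cdot 31 = \left(-3\right) \frac{1}{7} + 1302 = - \frac{3}{7} + 1302 = \frac{9111}{7}$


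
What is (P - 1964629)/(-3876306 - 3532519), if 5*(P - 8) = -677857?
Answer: 10500962/37044125 ≈ 0.28347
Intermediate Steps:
P = -677817/5 (P = 8 + (⅕)*(-677857) = 8 - 677857/5 = -677817/5 ≈ -1.3556e+5)
(P - 1964629)/(-3876306 - 3532519) = (-677817/5 - 1964629)/(-3876306 - 3532519) = -10500962/5/(-7408825) = -10500962/5*(-1/7408825) = 10500962/37044125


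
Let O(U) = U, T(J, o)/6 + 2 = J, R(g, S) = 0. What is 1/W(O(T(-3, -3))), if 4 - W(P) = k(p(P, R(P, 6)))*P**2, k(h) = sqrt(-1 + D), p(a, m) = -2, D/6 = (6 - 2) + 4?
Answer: -1/9517496 - 225*sqrt(47)/9517496 ≈ -0.00016218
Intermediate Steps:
D = 48 (D = 6*((6 - 2) + 4) = 6*(4 + 4) = 6*8 = 48)
T(J, o) = -12 + 6*J
k(h) = sqrt(47) (k(h) = sqrt(-1 + 48) = sqrt(47))
W(P) = 4 - sqrt(47)*P**2
1/W(O(T(-3, -3))) = 1/(4 - sqrt(47)*(-12 + 6*(-3))**2) = 1/(4 - sqrt(47)*(-12 - 18)**2) = 1/(4 - 1*sqrt(47)*(-30)**2) = 1/(4 - 1*sqrt(47)*900) = 1/(4 - 900*sqrt(47))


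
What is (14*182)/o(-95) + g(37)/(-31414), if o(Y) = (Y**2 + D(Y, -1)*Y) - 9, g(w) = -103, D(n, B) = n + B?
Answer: 5119430/35607769 ≈ 0.14377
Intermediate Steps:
D(n, B) = B + n
o(Y) = -9 + Y**2 + Y*(-1 + Y) (o(Y) = (Y**2 + (-1 + Y)*Y) - 9 = (Y**2 + Y*(-1 + Y)) - 9 = -9 + Y**2 + Y*(-1 + Y))
(14*182)/o(-95) + g(37)/(-31414) = (14*182)/(-9 - 1*(-95) + 2*(-95)**2) - 103/(-31414) = 2548/(-9 + 95 + 2*9025) - 103*(-1/31414) = 2548/(-9 + 95 + 18050) + 103/31414 = 2548/18136 + 103/31414 = 2548*(1/18136) + 103/31414 = 637/4534 + 103/31414 = 5119430/35607769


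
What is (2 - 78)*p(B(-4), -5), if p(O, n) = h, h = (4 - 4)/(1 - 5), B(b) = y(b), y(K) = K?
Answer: 0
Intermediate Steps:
B(b) = b
h = 0 (h = 0/(-4) = 0*(-¼) = 0)
p(O, n) = 0
(2 - 78)*p(B(-4), -5) = (2 - 78)*0 = -76*0 = 0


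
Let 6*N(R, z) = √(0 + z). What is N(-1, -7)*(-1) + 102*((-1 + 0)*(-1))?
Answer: 102 - I*√7/6 ≈ 102.0 - 0.44096*I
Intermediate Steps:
N(R, z) = √z/6 (N(R, z) = √(0 + z)/6 = √z/6)
N(-1, -7)*(-1) + 102*((-1 + 0)*(-1)) = (√(-7)/6)*(-1) + 102*((-1 + 0)*(-1)) = ((I*√7)/6)*(-1) + 102*(-1*(-1)) = (I*√7/6)*(-1) + 102*1 = -I*√7/6 + 102 = 102 - I*√7/6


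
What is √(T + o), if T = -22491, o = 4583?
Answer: 22*I*√37 ≈ 133.82*I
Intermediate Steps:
√(T + o) = √(-22491 + 4583) = √(-17908) = 22*I*√37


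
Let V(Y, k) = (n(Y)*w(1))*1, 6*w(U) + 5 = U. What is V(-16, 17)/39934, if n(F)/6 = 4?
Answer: -8/19967 ≈ -0.00040066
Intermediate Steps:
n(F) = 24 (n(F) = 6*4 = 24)
w(U) = -⅚ + U/6
V(Y, k) = -16 (V(Y, k) = (24*(-⅚ + (⅙)*1))*1 = (24*(-⅚ + ⅙))*1 = (24*(-⅔))*1 = -16*1 = -16)
V(-16, 17)/39934 = -16/39934 = -16*1/39934 = -8/19967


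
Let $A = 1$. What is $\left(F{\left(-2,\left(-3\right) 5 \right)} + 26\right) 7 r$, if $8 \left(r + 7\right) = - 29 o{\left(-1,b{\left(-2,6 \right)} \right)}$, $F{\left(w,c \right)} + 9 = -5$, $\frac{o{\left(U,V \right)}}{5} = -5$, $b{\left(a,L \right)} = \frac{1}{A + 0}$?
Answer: $\frac{14049}{2} \approx 7024.5$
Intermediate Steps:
$b{\left(a,L \right)} = 1$ ($b{\left(a,L \right)} = \frac{1}{1 + 0} = 1^{-1} = 1$)
$o{\left(U,V \right)} = -25$ ($o{\left(U,V \right)} = 5 \left(-5\right) = -25$)
$F{\left(w,c \right)} = -14$ ($F{\left(w,c \right)} = -9 - 5 = -14$)
$r = \frac{669}{8}$ ($r = -7 + \frac{\left(-29\right) \left(-25\right)}{8} = -7 + \frac{1}{8} \cdot 725 = -7 + \frac{725}{8} = \frac{669}{8} \approx 83.625$)
$\left(F{\left(-2,\left(-3\right) 5 \right)} + 26\right) 7 r = \left(-14 + 26\right) 7 \cdot \frac{669}{8} = 12 \cdot 7 \cdot \frac{669}{8} = 84 \cdot \frac{669}{8} = \frac{14049}{2}$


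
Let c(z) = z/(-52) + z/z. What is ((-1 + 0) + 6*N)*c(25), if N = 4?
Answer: 621/52 ≈ 11.942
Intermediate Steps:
c(z) = 1 - z/52 (c(z) = z*(-1/52) + 1 = -z/52 + 1 = 1 - z/52)
((-1 + 0) + 6*N)*c(25) = ((-1 + 0) + 6*4)*(1 - 1/52*25) = (-1 + 24)*(1 - 25/52) = 23*(27/52) = 621/52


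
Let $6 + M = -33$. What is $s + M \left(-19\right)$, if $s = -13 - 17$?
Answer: $711$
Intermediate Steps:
$M = -39$ ($M = -6 - 33 = -39$)
$s = -30$
$s + M \left(-19\right) = -30 - -741 = -30 + 741 = 711$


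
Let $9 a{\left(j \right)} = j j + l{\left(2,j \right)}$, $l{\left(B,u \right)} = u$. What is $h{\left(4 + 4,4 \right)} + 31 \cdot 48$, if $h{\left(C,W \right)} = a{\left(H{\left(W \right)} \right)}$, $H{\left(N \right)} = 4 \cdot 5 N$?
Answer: $2208$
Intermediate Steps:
$H{\left(N \right)} = 20 N$
$a{\left(j \right)} = \frac{j}{9} + \frac{j^{2}}{9}$ ($a{\left(j \right)} = \frac{j j + j}{9} = \frac{j^{2} + j}{9} = \frac{j + j^{2}}{9} = \frac{j}{9} + \frac{j^{2}}{9}$)
$h{\left(C,W \right)} = \frac{20 W \left(1 + 20 W\right)}{9}$
$h{\left(4 + 4,4 \right)} + 31 \cdot 48 = \frac{20}{9} \cdot 4 \left(1 + 20 \cdot 4\right) + 31 \cdot 48 = \frac{20}{9} \cdot 4 \left(1 + 80\right) + 1488 = \frac{20}{9} \cdot 4 \cdot 81 + 1488 = 720 + 1488 = 2208$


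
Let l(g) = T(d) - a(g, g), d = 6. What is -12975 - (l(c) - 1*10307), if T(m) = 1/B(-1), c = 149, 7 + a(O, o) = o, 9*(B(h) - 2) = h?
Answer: -42951/17 ≈ -2526.5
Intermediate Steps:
B(h) = 2 + h/9
a(O, o) = -7 + o
T(m) = 9/17 (T(m) = 1/(2 + (⅑)*(-1)) = 1/(2 - ⅑) = 1/(17/9) = 9/17)
l(g) = 128/17 - g (l(g) = 9/17 - (-7 + g) = 9/17 + (7 - g) = 128/17 - g)
-12975 - (l(c) - 1*10307) = -12975 - ((128/17 - 1*149) - 1*10307) = -12975 - ((128/17 - 149) - 10307) = -12975 - (-2405/17 - 10307) = -12975 - 1*(-177624/17) = -12975 + 177624/17 = -42951/17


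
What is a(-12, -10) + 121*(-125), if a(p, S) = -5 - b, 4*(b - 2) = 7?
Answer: -60535/4 ≈ -15134.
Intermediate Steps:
b = 15/4 (b = 2 + (¼)*7 = 2 + 7/4 = 15/4 ≈ 3.7500)
a(p, S) = -35/4 (a(p, S) = -5 - 1*15/4 = -5 - 15/4 = -35/4)
a(-12, -10) + 121*(-125) = -35/4 + 121*(-125) = -35/4 - 15125 = -60535/4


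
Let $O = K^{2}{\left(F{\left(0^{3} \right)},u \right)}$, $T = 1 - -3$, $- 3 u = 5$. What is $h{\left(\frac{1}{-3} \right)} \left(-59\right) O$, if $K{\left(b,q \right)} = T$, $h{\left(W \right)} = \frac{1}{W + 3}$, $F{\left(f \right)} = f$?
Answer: $-354$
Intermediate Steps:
$u = - \frac{5}{3}$ ($u = \left(- \frac{1}{3}\right) 5 = - \frac{5}{3} \approx -1.6667$)
$h{\left(W \right)} = \frac{1}{3 + W}$
$T = 4$ ($T = 1 + 3 = 4$)
$K{\left(b,q \right)} = 4$
$O = 16$ ($O = 4^{2} = 16$)
$h{\left(\frac{1}{-3} \right)} \left(-59\right) O = \frac{1}{3 + \frac{1}{-3}} \left(-59\right) 16 = \frac{1}{3 - \frac{1}{3}} \left(-59\right) 16 = \frac{1}{\frac{8}{3}} \left(-59\right) 16 = \frac{3}{8} \left(-59\right) 16 = \left(- \frac{177}{8}\right) 16 = -354$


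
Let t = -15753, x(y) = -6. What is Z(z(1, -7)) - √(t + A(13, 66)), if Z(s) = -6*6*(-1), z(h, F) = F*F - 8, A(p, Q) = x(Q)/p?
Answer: 36 - 3*I*√295815/13 ≈ 36.0 - 125.51*I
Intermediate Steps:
A(p, Q) = -6/p
z(h, F) = -8 + F² (z(h, F) = F² - 8 = -8 + F²)
Z(s) = 36 (Z(s) = -36*(-1) = 36)
Z(z(1, -7)) - √(t + A(13, 66)) = 36 - √(-15753 - 6/13) = 36 - √(-204795/13) = 36 - 3*I*√295815/13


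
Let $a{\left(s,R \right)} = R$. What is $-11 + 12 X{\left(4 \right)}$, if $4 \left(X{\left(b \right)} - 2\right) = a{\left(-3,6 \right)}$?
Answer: $31$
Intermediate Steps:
$X{\left(b \right)} = \frac{7}{2}$ ($X{\left(b \right)} = 2 + \frac{1}{4} \cdot 6 = 2 + \frac{3}{2} = \frac{7}{2}$)
$-11 + 12 X{\left(4 \right)} = -11 + 12 \cdot \frac{7}{2} = -11 + 42 = 31$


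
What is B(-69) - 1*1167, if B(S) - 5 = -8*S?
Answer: -610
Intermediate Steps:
B(S) = 5 - 8*S
B(-69) - 1*1167 = (5 - 8*(-69)) - 1*1167 = (5 + 552) - 1167 = 557 - 1167 = -610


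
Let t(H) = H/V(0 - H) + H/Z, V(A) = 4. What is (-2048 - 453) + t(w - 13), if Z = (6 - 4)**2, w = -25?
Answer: -2520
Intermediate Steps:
Z = 4 (Z = 2**2 = 4)
t(H) = H/2 (t(H) = H/4 + H/4 = H/2)
(-2048 - 453) + t(w - 13) = (-2048 - 453) + (-25 - 13)/2 = -2501 + (1/2)*(-38) = -2501 - 19 = -2520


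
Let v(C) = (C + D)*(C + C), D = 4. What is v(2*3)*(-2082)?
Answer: -249840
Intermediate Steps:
v(C) = 2*C*(4 + C) (v(C) = (C + 4)*(C + C) = (4 + C)*(2*C) = 2*C*(4 + C))
v(2*3)*(-2082) = (2*(2*3)*(4 + 2*3))*(-2082) = (2*6*(4 + 6))*(-2082) = (2*6*10)*(-2082) = 120*(-2082) = -249840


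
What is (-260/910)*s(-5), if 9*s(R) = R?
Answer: 10/63 ≈ 0.15873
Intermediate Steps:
s(R) = R/9
(-260/910)*s(-5) = (-260/910)*((⅑)*(-5)) = -260*1/910*(-5/9) = -2/7*(-5/9) = 10/63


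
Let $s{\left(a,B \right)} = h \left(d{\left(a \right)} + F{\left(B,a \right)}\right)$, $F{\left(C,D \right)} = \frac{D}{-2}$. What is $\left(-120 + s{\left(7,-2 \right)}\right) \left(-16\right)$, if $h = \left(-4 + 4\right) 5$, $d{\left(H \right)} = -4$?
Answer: $1920$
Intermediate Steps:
$h = 0$ ($h = 0 \cdot 5 = 0$)
$F{\left(C,D \right)} = - \frac{D}{2}$ ($F{\left(C,D \right)} = D \left(- \frac{1}{2}\right) = - \frac{D}{2}$)
$s{\left(a,B \right)} = 0$ ($s{\left(a,B \right)} = 0 \left(-4 - \frac{a}{2}\right) = 0$)
$\left(-120 + s{\left(7,-2 \right)}\right) \left(-16\right) = \left(-120 + 0\right) \left(-16\right) = \left(-120\right) \left(-16\right) = 1920$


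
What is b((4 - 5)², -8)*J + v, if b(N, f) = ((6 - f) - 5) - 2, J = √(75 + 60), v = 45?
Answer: 45 + 21*√15 ≈ 126.33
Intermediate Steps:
J = 3*√15 (J = √135 = 3*√15 ≈ 11.619)
b(N, f) = -1 - f (b(N, f) = (1 - f) - 2 = -1 - f)
b((4 - 5)², -8)*J + v = (-1 - 1*(-8))*(3*√15) + 45 = (-1 + 8)*(3*√15) + 45 = 7*(3*√15) + 45 = 21*√15 + 45 = 45 + 21*√15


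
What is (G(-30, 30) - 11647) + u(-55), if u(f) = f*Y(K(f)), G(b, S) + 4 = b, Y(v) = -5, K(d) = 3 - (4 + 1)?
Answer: -11406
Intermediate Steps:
K(d) = -2 (K(d) = 3 - 1*5 = 3 - 5 = -2)
G(b, S) = -4 + b
u(f) = -5*f (u(f) = f*(-5) = -5*f)
(G(-30, 30) - 11647) + u(-55) = ((-4 - 30) - 11647) - 5*(-55) = (-34 - 11647) + 275 = -11681 + 275 = -11406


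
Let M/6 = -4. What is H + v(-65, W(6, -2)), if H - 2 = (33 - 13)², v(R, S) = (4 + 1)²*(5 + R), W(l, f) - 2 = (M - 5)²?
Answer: -1098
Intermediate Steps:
M = -24 (M = 6*(-4) = -24)
W(l, f) = 843 (W(l, f) = 2 + (-24 - 5)² = 2 + (-29)² = 2 + 841 = 843)
v(R, S) = 125 + 25*R (v(R, S) = 5²*(5 + R) = 25*(5 + R) = 125 + 25*R)
H = 402 (H = 2 + (33 - 13)² = 2 + 20² = 2 + 400 = 402)
H + v(-65, W(6, -2)) = 402 + (125 + 25*(-65)) = 402 + (125 - 1625) = 402 - 1500 = -1098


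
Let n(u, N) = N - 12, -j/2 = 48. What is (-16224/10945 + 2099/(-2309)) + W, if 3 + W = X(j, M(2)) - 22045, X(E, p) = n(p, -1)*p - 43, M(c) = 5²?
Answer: -566557698851/25272005 ≈ -22418.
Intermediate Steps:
j = -96 (j = -2*48 = -96)
M(c) = 25
n(u, N) = -12 + N
X(E, p) = -43 - 13*p (X(E, p) = (-12 - 1)*p - 43 = -13*p - 43 = -43 - 13*p)
W = -22416 (W = -3 + ((-43 - 13*25) - 22045) = -3 + ((-43 - 325) - 22045) = -3 + (-368 - 22045) = -3 - 22413 = -22416)
(-16224/10945 + 2099/(-2309)) + W = (-16224/10945 + 2099/(-2309)) - 22416 = (-16224*1/10945 + 2099*(-1/2309)) - 22416 = (-16224/10945 - 2099/2309) - 22416 = -60434771/25272005 - 22416 = -566557698851/25272005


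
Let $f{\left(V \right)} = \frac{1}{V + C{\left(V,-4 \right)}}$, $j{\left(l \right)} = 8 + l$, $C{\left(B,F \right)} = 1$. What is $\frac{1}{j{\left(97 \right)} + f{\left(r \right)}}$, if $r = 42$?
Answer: $\frac{43}{4516} \approx 0.0095217$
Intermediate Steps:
$f{\left(V \right)} = \frac{1}{1 + V}$ ($f{\left(V \right)} = \frac{1}{V + 1} = \frac{1}{1 + V}$)
$\frac{1}{j{\left(97 \right)} + f{\left(r \right)}} = \frac{1}{\left(8 + 97\right) + \frac{1}{1 + 42}} = \frac{1}{105 + \frac{1}{43}} = \frac{1}{\frac{4516}{43}} = \frac{43}{4516}$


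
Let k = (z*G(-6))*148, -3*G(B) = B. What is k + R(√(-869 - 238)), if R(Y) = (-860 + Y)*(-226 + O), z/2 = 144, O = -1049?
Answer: 1181748 - 3825*I*√123 ≈ 1.1817e+6 - 42421.0*I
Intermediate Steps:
z = 288 (z = 2*144 = 288)
G(B) = -B/3
R(Y) = 1096500 - 1275*Y (R(Y) = (-860 + Y)*(-226 - 1049) = (-860 + Y)*(-1275) = 1096500 - 1275*Y)
k = 85248 (k = (288*(-⅓*(-6)))*148 = (288*2)*148 = 576*148 = 85248)
k + R(√(-869 - 238)) = 85248 + (1096500 - 1275*√(-869 - 238)) = 85248 + (1096500 - 3825*I*√123) = 1181748 - 3825*I*√123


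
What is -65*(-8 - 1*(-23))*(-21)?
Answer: 20475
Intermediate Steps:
-65*(-8 - 1*(-23))*(-21) = -65*(-8 + 23)*(-21) = -65*15*(-21) = -975*(-21) = 20475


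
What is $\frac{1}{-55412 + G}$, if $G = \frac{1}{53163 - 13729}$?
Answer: $- \frac{39434}{2185116807} \approx -1.8047 \cdot 10^{-5}$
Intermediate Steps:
$G = \frac{1}{39434} \approx 2.5359 \cdot 10^{-5}$
$\frac{1}{-55412 + G} = \frac{1}{-55412 + \frac{1}{39434}} = \frac{1}{- \frac{2185116807}{39434}} = - \frac{39434}{2185116807}$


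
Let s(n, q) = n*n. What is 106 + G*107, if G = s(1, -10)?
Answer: 213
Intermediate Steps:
s(n, q) = n²
G = 1 (G = 1² = 1)
106 + G*107 = 106 + 1*107 = 106 + 107 = 213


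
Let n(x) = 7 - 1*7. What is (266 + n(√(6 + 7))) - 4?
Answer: 262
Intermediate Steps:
n(x) = 0 (n(x) = 7 - 7 = 0)
(266 + n(√(6 + 7))) - 4 = (266 + 0) - 4 = 266 - 4 = 262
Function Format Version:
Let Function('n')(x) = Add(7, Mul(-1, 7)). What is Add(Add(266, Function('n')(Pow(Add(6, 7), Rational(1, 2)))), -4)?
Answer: 262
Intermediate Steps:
Function('n')(x) = 0 (Function('n')(x) = Add(7, -7) = 0)
Add(Add(266, Function('n')(Pow(Add(6, 7), Rational(1, 2)))), -4) = Add(Add(266, 0), -4) = Add(266, -4) = 262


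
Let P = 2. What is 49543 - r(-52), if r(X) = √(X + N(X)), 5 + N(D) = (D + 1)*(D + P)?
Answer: 49543 - 3*√277 ≈ 49493.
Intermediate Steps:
N(D) = -5 + (1 + D)*(2 + D) (N(D) = -5 + (D + 1)*(D + 2) = -5 + (1 + D)*(2 + D))
r(X) = √(-3 + X² + 4*X) (r(X) = √(X + (-3 + X² + 3*X)) = √(-3 + X² + 4*X))
49543 - r(-52) = 49543 - √(-3 + (-52)² + 4*(-52)) = 49543 - √(-3 + 2704 - 208) = 49543 - √2493 = 49543 - 3*√277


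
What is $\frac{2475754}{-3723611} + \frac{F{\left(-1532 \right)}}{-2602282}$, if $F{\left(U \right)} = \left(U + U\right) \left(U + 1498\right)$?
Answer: $- \frac{3415260485082}{4844942940151} \approx -0.70491$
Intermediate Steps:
$F{\left(U \right)} = 2 U \left(1498 + U\right)$
$\frac{2475754}{-3723611} + \frac{F{\left(-1532 \right)}}{-2602282} = \frac{2475754}{-3723611} + \frac{2 \left(-1532\right) \left(1498 - 1532\right)}{-2602282} = 2475754 \left(- \frac{1}{3723611}\right) + 2 \left(-1532\right) \left(-34\right) \left(- \frac{1}{2602282}\right) = - \frac{2475754}{3723611} + 104176 \left(- \frac{1}{2602282}\right) = - \frac{2475754}{3723611} - \frac{52088}{1301141} = - \frac{3415260485082}{4844942940151}$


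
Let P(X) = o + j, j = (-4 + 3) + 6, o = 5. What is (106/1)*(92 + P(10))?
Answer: 10812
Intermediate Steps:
j = 5 (j = -1 + 6 = 5)
P(X) = 10 (P(X) = 5 + 5 = 10)
(106/1)*(92 + P(10)) = (106/1)*(92 + 10) = (106*1)*102 = 106*102 = 10812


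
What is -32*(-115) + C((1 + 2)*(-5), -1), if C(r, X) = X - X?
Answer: 3680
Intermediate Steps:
C(r, X) = 0
-32*(-115) + C((1 + 2)*(-5), -1) = -32*(-115) + 0 = 3680 + 0 = 3680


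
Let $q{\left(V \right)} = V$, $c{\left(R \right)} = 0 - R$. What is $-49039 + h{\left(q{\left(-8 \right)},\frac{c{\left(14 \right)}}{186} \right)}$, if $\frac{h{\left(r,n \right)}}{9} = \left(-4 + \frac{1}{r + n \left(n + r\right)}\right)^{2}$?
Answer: $- \frac{199826832819886}{4087684225} \approx -48885.0$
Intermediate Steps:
$c{\left(R \right)} = - R$
$h{\left(r,n \right)} = 9 \left(-4 + \frac{1}{r + n \left(n + r\right)}\right)^{2}$
$-49039 + h{\left(q{\left(-8 \right)},\frac{c{\left(14 \right)}}{186} \right)} = -49039 + \frac{9 \left(-1 + 4 \left(-8\right) + 4 \left(\frac{\left(-1\right) 14}{186}\right)^{2} + 4 \frac{\left(-1\right) 14}{186} \left(-8\right)\right)^{2}}{\left(-8 + \left(\frac{\left(-1\right) 14}{186}\right)^{2} + \frac{\left(-1\right) 14}{186} \left(-8\right)\right)^{2}} = -49039 + \frac{9 \left(-1 - 32 + 4 \left(\left(-14\right) \frac{1}{186}\right)^{2} + 4 \left(\left(-14\right) \frac{1}{186}\right) \left(-8\right)\right)^{2}}{\left(-8 + \left(\left(-14\right) \frac{1}{186}\right)^{2} + \left(-14\right) \frac{1}{186} \left(-8\right)\right)^{2}} = -49039 + \frac{9 \left(-1 - 32 + 4 \left(- \frac{7}{93}\right)^{2} + 4 \left(- \frac{7}{93}\right) \left(-8\right)\right)^{2}}{\left(-8 + \left(- \frac{7}{93}\right)^{2} - - \frac{56}{93}\right)^{2}} = -49039 + \frac{9 \left(-1 - 32 + 4 \cdot \frac{49}{8649} + \frac{224}{93}\right)^{2}}{\left(-8 + \frac{49}{8649} + \frac{56}{93}\right)^{2}} = -49039 + \frac{9 \left(-1 - 32 + \frac{196}{8649} + \frac{224}{93}\right)^{2}}{\frac{4087684225}{74805201}} = -49039 + 9 \cdot \frac{74805201}{4087684225} \left(- \frac{264389}{8649}\right)^{2} = -49039 + 9 \cdot \frac{74805201}{4087684225} \cdot \frac{69901543321}{74805201} = -49039 + \frac{629113889889}{4087684225} = - \frac{199826832819886}{4087684225}$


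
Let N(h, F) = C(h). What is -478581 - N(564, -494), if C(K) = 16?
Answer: -478597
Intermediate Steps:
N(h, F) = 16
-478581 - N(564, -494) = -478581 - 1*16 = -478581 - 16 = -478597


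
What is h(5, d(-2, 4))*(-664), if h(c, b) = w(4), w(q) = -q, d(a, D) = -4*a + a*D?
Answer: 2656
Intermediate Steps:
d(a, D) = -4*a + D*a
h(c, b) = -4 (h(c, b) = -1*4 = -4)
h(5, d(-2, 4))*(-664) = -4*(-664) = 2656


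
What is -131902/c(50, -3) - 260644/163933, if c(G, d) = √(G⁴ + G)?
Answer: -260644/163933 - 65951*√27778/208335 ≈ -54.351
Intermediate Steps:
c(G, d) = √(G + G⁴)
-131902/c(50, -3) - 260644/163933 = -131902/√(50 + 50⁴) - 260644/163933 = -131902/√(50 + 6250000) - 260644*1/163933 = -131902*√27778/416670 - 260644/163933 = -65951*√27778/208335 - 260644/163933 = -260644/163933 - 65951*√27778/208335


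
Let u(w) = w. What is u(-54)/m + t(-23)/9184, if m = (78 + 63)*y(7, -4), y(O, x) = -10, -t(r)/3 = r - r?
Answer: 9/235 ≈ 0.038298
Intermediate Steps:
t(r) = 0 (t(r) = -3*(r - r) = -3*0 = 0)
m = -1410 (m = (78 + 63)*(-10) = 141*(-10) = -1410)
u(-54)/m + t(-23)/9184 = -54/(-1410) + 0/9184 = -54*(-1/1410) + 0*(1/9184) = 9/235 + 0 = 9/235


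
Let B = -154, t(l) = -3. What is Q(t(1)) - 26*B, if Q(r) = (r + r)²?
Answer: 4040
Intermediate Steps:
Q(r) = 4*r² (Q(r) = (2*r)² = 4*r²)
Q(t(1)) - 26*B = 4*(-3)² - 26*(-154) = 4*9 + 4004 = 36 + 4004 = 4040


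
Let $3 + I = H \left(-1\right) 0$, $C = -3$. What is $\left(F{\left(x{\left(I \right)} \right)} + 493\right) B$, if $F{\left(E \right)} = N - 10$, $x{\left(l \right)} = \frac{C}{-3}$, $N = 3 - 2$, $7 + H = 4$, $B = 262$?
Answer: $126808$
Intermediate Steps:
$H = -3$ ($H = -7 + 4 = -3$)
$N = 1$
$I = -3$ ($I = -3 + \left(-3\right) \left(-1\right) 0 = -3 + 3 \cdot 0 = -3 + 0 = -3$)
$x{\left(l \right)} = 1$ ($x{\left(l \right)} = - \frac{3}{-3} = \left(-3\right) \left(- \frac{1}{3}\right) = 1$)
$F{\left(E \right)} = -9$ ($F{\left(E \right)} = 1 - 10 = -9$)
$\left(F{\left(x{\left(I \right)} \right)} + 493\right) B = \left(-9 + 493\right) 262 = 484 \cdot 262 = 126808$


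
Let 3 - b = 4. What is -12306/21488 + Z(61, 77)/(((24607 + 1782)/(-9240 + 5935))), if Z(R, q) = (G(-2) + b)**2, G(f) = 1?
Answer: -6153/10744 ≈ -0.57269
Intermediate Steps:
b = -1 (b = 3 - 1*4 = 3 - 4 = -1)
Z(R, q) = 0 (Z(R, q) = (1 - 1)**2 = 0**2 = 0)
-12306/21488 + Z(61, 77)/(((24607 + 1782)/(-9240 + 5935))) = -12306/21488 + 0/(((24607 + 1782)/(-9240 + 5935))) = -12306*1/21488 + 0/((26389/(-3305))) = -6153/10744 + 0/((26389*(-1/3305))) = -6153/10744 + 0/(-26389/3305) = -6153/10744 + 0*(-3305/26389) = -6153/10744 + 0 = -6153/10744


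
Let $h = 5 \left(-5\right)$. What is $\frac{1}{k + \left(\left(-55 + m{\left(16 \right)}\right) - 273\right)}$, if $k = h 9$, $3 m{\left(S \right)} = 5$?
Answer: $- \frac{3}{1654} \approx -0.0018138$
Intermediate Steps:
$m{\left(S \right)} = \frac{5}{3}$ ($m{\left(S \right)} = \frac{1}{3} \cdot 5 = \frac{5}{3}$)
$h = -25$
$k = -225$ ($k = \left(-25\right) 9 = -225$)
$\frac{1}{k + \left(\left(-55 + m{\left(16 \right)}\right) - 273\right)} = \frac{1}{-225 + \left(\left(-55 + \frac{5}{3}\right) - 273\right)} = \frac{1}{-225 - \frac{979}{3}} = \frac{1}{- \frac{1654}{3}} = - \frac{3}{1654}$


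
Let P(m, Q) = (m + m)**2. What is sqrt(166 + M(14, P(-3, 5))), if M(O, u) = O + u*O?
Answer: 6*sqrt(19) ≈ 26.153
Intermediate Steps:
P(m, Q) = 4*m**2 (P(m, Q) = (2*m)**2 = 4*m**2)
M(O, u) = O + O*u
sqrt(166 + M(14, P(-3, 5))) = sqrt(166 + 14*(1 + 4*(-3)**2)) = sqrt(166 + 14*(1 + 4*9)) = sqrt(166 + 14*(1 + 36)) = sqrt(166 + 14*37) = sqrt(166 + 518) = sqrt(684) = 6*sqrt(19)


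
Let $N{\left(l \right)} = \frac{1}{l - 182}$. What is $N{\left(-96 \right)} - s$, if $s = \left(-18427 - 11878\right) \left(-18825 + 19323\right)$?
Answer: $\frac{4195545419}{278} \approx 1.5092 \cdot 10^{7}$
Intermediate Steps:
$N{\left(l \right)} = \frac{1}{-182 + l}$
$s = -15091890$ ($s = \left(-30305\right) 498 = -15091890$)
$N{\left(-96 \right)} - s = \frac{1}{-182 - 96} - -15091890 = \frac{1}{-278} + 15091890 = - \frac{1}{278} + 15091890 = \frac{4195545419}{278}$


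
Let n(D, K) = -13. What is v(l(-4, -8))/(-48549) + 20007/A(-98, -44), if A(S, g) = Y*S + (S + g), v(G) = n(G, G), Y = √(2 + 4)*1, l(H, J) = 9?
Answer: 68963952343/909322770 - 980343*√6/18730 ≈ -52.367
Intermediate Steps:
Y = √6 (Y = √6*1 = √6 ≈ 2.4495)
v(G) = -13
A(S, g) = S + g + S*√6 (A(S, g) = √6*S + (S + g) = S*√6 + (S + g) = S + g + S*√6)
v(l(-4, -8))/(-48549) + 20007/A(-98, -44) = -13/(-48549) + 20007/(-98 - 44 - 98*√6) = -13*(-1/48549) + 20007/(-142 - 98*√6) = 13/48549 + 20007/(-142 - 98*√6)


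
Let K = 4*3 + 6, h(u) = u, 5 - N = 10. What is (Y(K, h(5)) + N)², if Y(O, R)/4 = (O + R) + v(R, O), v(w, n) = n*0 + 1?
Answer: 8281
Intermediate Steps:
N = -5 (N = 5 - 1*10 = 5 - 10 = -5)
K = 18 (K = 12 + 6 = 18)
v(w, n) = 1 (v(w, n) = 0 + 1 = 1)
Y(O, R) = 4 + 4*O + 4*R (Y(O, R) = 4*((O + R) + 1) = 4*(1 + O + R) = 4 + 4*O + 4*R)
(Y(K, h(5)) + N)² = ((4 + 4*18 + 4*5) - 5)² = ((4 + 72 + 20) - 5)² = (96 - 5)² = 91² = 8281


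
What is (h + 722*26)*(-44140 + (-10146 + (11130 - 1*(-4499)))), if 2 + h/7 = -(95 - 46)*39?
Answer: -208013317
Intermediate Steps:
h = -13391 (h = -14 + 7*(-(95 - 46)*39) = -14 + 7*(-49*39) = -14 + 7*(-1*1911) = -14 + 7*(-1911) = -14 - 13377 = -13391)
(h + 722*26)*(-44140 + (-10146 + (11130 - 1*(-4499)))) = (-13391 + 722*26)*(-44140 + (-10146 + (11130 - 1*(-4499)))) = (-13391 + 18772)*(-44140 + (-10146 + (11130 + 4499))) = 5381*(-44140 + (-10146 + 15629)) = 5381*(-44140 + 5483) = 5381*(-38657) = -208013317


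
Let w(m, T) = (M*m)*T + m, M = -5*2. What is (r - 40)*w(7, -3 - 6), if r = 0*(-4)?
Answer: -25480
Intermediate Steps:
M = -10
w(m, T) = m - 10*T*m (w(m, T) = (-10*m)*T + m = -10*T*m + m = m - 10*T*m)
r = 0
(r - 40)*w(7, -3 - 6) = (0 - 40)*(7*(1 - 10*(-3 - 6))) = -280*(1 - 10*(-9)) = -280*(1 + 90) = -280*91 = -40*637 = -25480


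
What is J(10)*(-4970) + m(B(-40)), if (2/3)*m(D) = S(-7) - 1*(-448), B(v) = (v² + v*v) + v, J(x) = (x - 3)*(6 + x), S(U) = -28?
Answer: -556010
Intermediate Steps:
J(x) = (-3 + x)*(6 + x)
B(v) = v + 2*v² (B(v) = (v² + v²) + v = 2*v² + v = v + 2*v²)
m(D) = 630 (m(D) = 3*(-28 - 1*(-448))/2 = 3*(-28 + 448)/2 = (3/2)*420 = 630)
J(10)*(-4970) + m(B(-40)) = (-18 + 10² + 3*10)*(-4970) + 630 = (-18 + 100 + 30)*(-4970) + 630 = 112*(-4970) + 630 = -556640 + 630 = -556010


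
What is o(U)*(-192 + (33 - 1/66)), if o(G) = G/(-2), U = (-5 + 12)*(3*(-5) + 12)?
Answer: -73465/44 ≈ -1669.7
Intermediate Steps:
U = -21 (U = 7*(-15 + 12) = 7*(-3) = -21)
o(G) = -G/2 (o(G) = G*(-½) = -G/2)
o(U)*(-192 + (33 - 1/66)) = (-½*(-21))*(-192 + (33 - 1/66)) = 21*(-192 + (33 - 1*1/66))/2 = 21*(-192 + (33 - 1/66))/2 = 21*(-192 + 2177/66)/2 = (21/2)*(-10495/66) = -73465/44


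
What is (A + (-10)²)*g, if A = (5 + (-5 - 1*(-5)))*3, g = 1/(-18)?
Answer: -115/18 ≈ -6.3889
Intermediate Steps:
g = -1/18 ≈ -0.055556
A = 15 (A = (5 + (-5 + 5))*3 = (5 + 0)*3 = 5*3 = 15)
(A + (-10)²)*g = (15 + (-10)²)*(-1/18) = (15 + 100)*(-1/18) = 115*(-1/18) = -115/18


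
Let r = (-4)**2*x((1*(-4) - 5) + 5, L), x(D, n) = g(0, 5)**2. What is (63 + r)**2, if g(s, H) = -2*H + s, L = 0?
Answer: 2765569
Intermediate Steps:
g(s, H) = s - 2*H
x(D, n) = 100 (x(D, n) = (0 - 2*5)**2 = (0 - 10)**2 = (-10)**2 = 100)
r = 1600 (r = (-4)**2*100 = 16*100 = 1600)
(63 + r)**2 = (63 + 1600)**2 = 1663**2 = 2765569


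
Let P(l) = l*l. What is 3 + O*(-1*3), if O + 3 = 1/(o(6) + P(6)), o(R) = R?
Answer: 167/14 ≈ 11.929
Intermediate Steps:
P(l) = l²
O = -125/42 (O = -3 + 1/(6 + 6²) = -3 + 1/(6 + 36) = -3 + 1/42 = -125/42 ≈ -2.9762)
3 + O*(-1*3) = 3 - (-125)*3/42 = 3 - 125/42*(-3) = 3 + 125/14 = 167/14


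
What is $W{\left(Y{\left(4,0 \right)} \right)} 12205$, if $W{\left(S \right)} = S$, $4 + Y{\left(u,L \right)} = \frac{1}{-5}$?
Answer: $-51261$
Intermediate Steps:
$Y{\left(u,L \right)} = - \frac{21}{5}$ ($Y{\left(u,L \right)} = -4 + \frac{1}{-5} = -4 - \frac{1}{5} = - \frac{21}{5}$)
$W{\left(Y{\left(4,0 \right)} \right)} 12205 = \left(- \frac{21}{5}\right) 12205 = -51261$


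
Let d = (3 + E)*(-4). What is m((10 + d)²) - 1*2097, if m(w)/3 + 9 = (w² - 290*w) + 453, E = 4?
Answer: 32283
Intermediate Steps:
d = -28 (d = (3 + 4)*(-4) = 7*(-4) = -28)
m(w) = 1332 - 870*w + 3*w² (m(w) = -27 + 3*((w² - 290*w) + 453) = -27 + 3*(453 + w² - 290*w) = -27 + (1359 - 870*w + 3*w²) = 1332 - 870*w + 3*w²)
m((10 + d)²) - 1*2097 = (1332 - 870*(10 - 28)² + 3*((10 - 28)²)²) - 1*2097 = (1332 - 870*(-18)² + 3*((-18)²)²) - 2097 = (1332 - 870*324 + 3*324²) - 2097 = (1332 - 281880 + 3*104976) - 2097 = (1332 - 281880 + 314928) - 2097 = 34380 - 2097 = 32283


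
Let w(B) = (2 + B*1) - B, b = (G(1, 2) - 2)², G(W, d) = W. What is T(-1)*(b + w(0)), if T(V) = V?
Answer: -3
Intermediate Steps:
b = 1 (b = (1 - 2)² = (-1)² = 1)
w(B) = 2 (w(B) = (2 + B) - B = 2)
T(-1)*(b + w(0)) = -(1 + 2) = -1*3 = -3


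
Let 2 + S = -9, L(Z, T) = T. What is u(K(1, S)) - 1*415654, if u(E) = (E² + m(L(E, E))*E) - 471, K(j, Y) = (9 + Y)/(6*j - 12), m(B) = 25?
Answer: -3745049/9 ≈ -4.1612e+5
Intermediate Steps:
S = -11 (S = -2 - 9 = -11)
K(j, Y) = (9 + Y)/(-12 + 6*j)
u(E) = -471 + E² + 25*E (u(E) = (E² + 25*E) - 471 = -471 + E² + 25*E)
u(K(1, S)) - 1*415654 = (-471 + ((9 - 11)/(6*(-2 + 1)))² + 25*((9 - 11)/(6*(-2 + 1)))) - 1*415654 = (-471 + ((⅙)*(-2)/(-1))² + 25*((⅙)*(-2)/(-1))) - 415654 = (-471 + ((⅙)*(-1)*(-2))² + 25*((⅙)*(-1)*(-2))) - 415654 = (-471 + (⅓)² + 25*(⅓)) - 415654 = (-471 + ⅑ + 25/3) - 415654 = -4163/9 - 415654 = -3745049/9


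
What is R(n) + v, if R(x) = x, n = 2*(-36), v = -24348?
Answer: -24420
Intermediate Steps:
n = -72
R(n) + v = -72 - 24348 = -24420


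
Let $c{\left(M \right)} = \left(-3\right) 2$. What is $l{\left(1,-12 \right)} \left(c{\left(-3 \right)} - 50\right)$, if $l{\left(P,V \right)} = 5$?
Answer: $-280$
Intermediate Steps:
$c{\left(M \right)} = -6$
$l{\left(1,-12 \right)} \left(c{\left(-3 \right)} - 50\right) = 5 \left(-6 - 50\right) = 5 \left(-56\right) = -280$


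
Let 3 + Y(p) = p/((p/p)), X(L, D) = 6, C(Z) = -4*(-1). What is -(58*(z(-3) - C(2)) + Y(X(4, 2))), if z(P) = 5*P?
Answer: 1099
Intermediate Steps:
C(Z) = 4
Y(p) = -3 + p (Y(p) = -3 + p/((p/p)) = -3 + p/1 = -3 + p*1 = -3 + p)
-(58*(z(-3) - C(2)) + Y(X(4, 2))) = -(58*(5*(-3) - 1*4) + (-3 + 6)) = -(58*(-15 - 4) + 3) = -(58*(-19) + 3) = -(-1102 + 3) = -1*(-1099) = 1099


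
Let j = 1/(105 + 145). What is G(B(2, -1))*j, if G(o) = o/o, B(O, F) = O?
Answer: 1/250 ≈ 0.0040000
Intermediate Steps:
G(o) = 1
j = 1/250 ≈ 0.0040000
G(B(2, -1))*j = 1*(1/250) = 1/250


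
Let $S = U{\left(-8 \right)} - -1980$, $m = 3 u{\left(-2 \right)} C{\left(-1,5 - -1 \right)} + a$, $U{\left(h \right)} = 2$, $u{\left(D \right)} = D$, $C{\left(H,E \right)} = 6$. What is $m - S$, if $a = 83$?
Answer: $-1935$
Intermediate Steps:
$m = 47$ ($m = 3 \left(-2\right) 6 + 83 = \left(-6\right) 6 + 83 = -36 + 83 = 47$)
$S = 1982$ ($S = 2 - -1980 = 2 + 1980 = 1982$)
$m - S = 47 - 1982 = -1935$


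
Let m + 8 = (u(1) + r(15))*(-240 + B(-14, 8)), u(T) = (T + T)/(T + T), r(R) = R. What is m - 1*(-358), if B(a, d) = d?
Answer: -3362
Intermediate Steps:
u(T) = 1 (u(T) = (2*T)/((2*T)) = (2*T)*(1/(2*T)) = 1)
m = -3720 (m = -8 + (1 + 15)*(-240 + 8) = -8 + 16*(-232) = -8 - 3712 = -3720)
m - 1*(-358) = -3720 - 1*(-358) = -3720 + 358 = -3362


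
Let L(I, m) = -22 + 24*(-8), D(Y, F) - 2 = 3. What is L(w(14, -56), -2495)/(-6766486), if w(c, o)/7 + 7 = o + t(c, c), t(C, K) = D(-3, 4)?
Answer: 107/3383243 ≈ 3.1626e-5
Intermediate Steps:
D(Y, F) = 5 (D(Y, F) = 2 + 3 = 5)
t(C, K) = 5
w(c, o) = -14 + 7*o (w(c, o) = -49 + 7*(o + 5) = -49 + 7*(5 + o) = -49 + (35 + 7*o) = -14 + 7*o)
L(I, m) = -214 (L(I, m) = -22 - 192 = -214)
L(w(14, -56), -2495)/(-6766486) = -214/(-6766486) = -214*(-1/6766486) = 107/3383243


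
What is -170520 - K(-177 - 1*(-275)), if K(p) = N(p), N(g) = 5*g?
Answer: -171010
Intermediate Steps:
K(p) = 5*p
-170520 - K(-177 - 1*(-275)) = -170520 - 5*(-177 - 1*(-275)) = -170520 - 5*(-177 + 275) = -170520 - 5*98 = -170520 - 1*490 = -170520 - 490 = -171010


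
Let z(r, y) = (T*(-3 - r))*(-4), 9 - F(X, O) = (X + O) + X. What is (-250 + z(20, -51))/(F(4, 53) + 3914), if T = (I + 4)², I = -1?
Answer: 289/1931 ≈ 0.14966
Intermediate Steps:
F(X, O) = 9 - O - 2*X (F(X, O) = 9 - ((X + O) + X) = 9 - ((O + X) + X) = 9 - (O + 2*X) = 9 + (-O - 2*X) = 9 - O - 2*X)
T = 9 (T = (-1 + 4)² = 3² = 9)
z(r, y) = 108 + 36*r (z(r, y) = (9*(-3 - r))*(-4) = (-27 - 9*r)*(-4) = 108 + 36*r)
(-250 + z(20, -51))/(F(4, 53) + 3914) = (-250 + (108 + 36*20))/((9 - 1*53 - 2*4) + 3914) = (-250 + (108 + 720))/((9 - 53 - 8) + 3914) = (-250 + 828)/(-52 + 3914) = 578/3862 = 578*(1/3862) = 289/1931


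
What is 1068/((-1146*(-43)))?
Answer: 178/8213 ≈ 0.021673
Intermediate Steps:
1068/((-1146*(-43))) = 1068/49278 = 1068*(1/49278) = 178/8213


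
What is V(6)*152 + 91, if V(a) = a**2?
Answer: 5563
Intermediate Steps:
V(6)*152 + 91 = 6**2*152 + 91 = 36*152 + 91 = 5472 + 91 = 5563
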